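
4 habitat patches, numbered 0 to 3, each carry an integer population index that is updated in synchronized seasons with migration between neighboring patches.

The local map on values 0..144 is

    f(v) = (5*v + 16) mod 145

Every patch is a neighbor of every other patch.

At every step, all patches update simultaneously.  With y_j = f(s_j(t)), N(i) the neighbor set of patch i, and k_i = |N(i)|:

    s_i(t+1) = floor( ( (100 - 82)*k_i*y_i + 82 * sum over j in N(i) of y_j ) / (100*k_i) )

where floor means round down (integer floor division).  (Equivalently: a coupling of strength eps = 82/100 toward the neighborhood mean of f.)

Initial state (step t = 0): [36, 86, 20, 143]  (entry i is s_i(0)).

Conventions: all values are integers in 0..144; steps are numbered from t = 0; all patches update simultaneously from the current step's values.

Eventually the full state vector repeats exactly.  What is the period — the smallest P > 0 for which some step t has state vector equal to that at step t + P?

Simulating step by step:
t=0: [36, 86, 20, 143]
t=1: [45, 49, 39, 49]
t=2: [98, 96, 101, 96]
t=3: [69, 70, 68, 70]
t=4: [72, 71, 72, 71]
t=5: [83, 83, 83, 83]
t=6: [141, 141, 141, 141]
t=7: [141, 141, 141, 141]

Answer: 1
Key observation: The state at step 6, [141, 141, 141, 141], reappears at step 7 — and no state repeats earlier — so the cycle the system enters has period 1.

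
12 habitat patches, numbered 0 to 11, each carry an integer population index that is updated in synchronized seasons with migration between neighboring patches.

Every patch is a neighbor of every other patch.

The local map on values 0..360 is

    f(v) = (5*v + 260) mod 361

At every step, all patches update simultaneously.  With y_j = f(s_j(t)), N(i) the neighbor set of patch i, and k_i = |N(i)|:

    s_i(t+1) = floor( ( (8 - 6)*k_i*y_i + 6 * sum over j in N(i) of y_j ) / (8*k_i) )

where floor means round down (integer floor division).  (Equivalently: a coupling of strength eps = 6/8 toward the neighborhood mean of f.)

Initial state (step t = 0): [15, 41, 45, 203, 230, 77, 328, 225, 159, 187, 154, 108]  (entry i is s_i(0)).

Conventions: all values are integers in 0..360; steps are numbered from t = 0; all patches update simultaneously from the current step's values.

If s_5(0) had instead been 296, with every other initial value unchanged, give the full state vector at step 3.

Simulating step by step:
t=0: [15, 41, 45, 203, 230, 296, 328, 225, 159, 187, 154, 108]
t=1: [238, 196, 200, 212, 237, 231, 194, 232, 238, 198, 233, 191]
t=2: [140, 167, 171, 182, 139, 199, 165, 200, 140, 169, 201, 163]
t=3: [162, 121, 125, 135, 161, 150, 119, 151, 162, 123, 152, 183]

Answer: [162, 121, 125, 135, 161, 150, 119, 151, 162, 123, 152, 183]
Key observation: This trace re-runs the system from the modified initial state.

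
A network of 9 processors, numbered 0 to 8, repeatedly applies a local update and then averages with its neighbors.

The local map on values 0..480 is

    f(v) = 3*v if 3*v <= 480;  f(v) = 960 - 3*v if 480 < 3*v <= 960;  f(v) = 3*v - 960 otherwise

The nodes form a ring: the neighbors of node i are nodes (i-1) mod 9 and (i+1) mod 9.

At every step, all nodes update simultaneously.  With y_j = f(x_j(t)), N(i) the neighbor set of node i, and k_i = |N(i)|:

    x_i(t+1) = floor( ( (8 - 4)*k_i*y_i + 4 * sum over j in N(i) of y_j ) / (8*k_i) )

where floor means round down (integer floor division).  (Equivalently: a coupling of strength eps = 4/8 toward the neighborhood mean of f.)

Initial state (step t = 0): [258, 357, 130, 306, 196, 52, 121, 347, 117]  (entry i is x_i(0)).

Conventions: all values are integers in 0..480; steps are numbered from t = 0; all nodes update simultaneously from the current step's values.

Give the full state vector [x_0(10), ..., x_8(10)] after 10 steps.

Answer: [132, 156, 201, 319, 411, 404, 324, 227, 157]

Derivation:
t=0: [258, 357, 130, 306, 196, 52, 121, 347, 117]
t=1: [208, 199, 233, 211, 235, 261, 240, 219, 242]
t=2: [317, 330, 303, 292, 253, 212, 240, 270, 276]
t=3: [45, 30, 54, 105, 202, 272, 238, 168, 105]
t=4: [168, 119, 182, 286, 291, 222, 273, 368, 305]
t=5: [328, 396, 321, 176, 142, 204, 180, 118, 172]
t=6: [180, 120, 166, 323, 408, 385, 385, 393, 316]
t=7: [303, 400, 323, 186, 183, 212, 201, 161, 165]
t=8: [201, 135, 165, 306, 387, 354, 378, 444, 364]
t=9: [312, 408, 344, 187, 136, 144, 205, 262, 248]
t=10: [132, 156, 201, 319, 411, 404, 324, 227, 157]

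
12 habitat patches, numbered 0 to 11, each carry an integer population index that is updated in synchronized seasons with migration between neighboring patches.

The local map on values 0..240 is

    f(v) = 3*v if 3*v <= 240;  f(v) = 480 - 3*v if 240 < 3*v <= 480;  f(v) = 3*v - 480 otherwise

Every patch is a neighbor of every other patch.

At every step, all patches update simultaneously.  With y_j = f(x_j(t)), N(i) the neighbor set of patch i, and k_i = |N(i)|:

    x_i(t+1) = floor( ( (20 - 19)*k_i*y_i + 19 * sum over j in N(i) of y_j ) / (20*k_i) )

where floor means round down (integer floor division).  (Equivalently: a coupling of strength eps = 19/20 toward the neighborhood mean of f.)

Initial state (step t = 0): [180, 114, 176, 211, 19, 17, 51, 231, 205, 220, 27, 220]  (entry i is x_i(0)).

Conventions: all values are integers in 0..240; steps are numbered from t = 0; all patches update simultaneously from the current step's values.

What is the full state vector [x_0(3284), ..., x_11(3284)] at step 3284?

Answer: [108, 108, 108, 108, 108, 108, 108, 108, 108, 108, 108, 108]
Key observation: The state at step 4, [108, 108, 108, 108, 108, 108, 108, 108, 108, 108, 108, 108], reappears at step 8: the system is in a cycle of period 4 from step 4 on.  Therefore the state at step 3284 equals the state at step 4 + ((3284 - 4) mod 4) = 4, which is [108, 108, 108, 108, 108, 108, 108, 108, 108, 108, 108, 108].

Derivation:
t=0: [180, 114, 176, 211, 19, 17, 51, 231, 205, 220, 27, 220]
t=1: [122, 120, 123, 119, 123, 123, 119, 117, 120, 118, 122, 118]
t=2: [119, 118, 119, 118, 119, 119, 118, 118, 118, 118, 119, 118]
t=3: [124, 124, 124, 124, 124, 124, 124, 124, 124, 124, 124, 124]
t=4: [108, 108, 108, 108, 108, 108, 108, 108, 108, 108, 108, 108]
t=5: [156, 156, 156, 156, 156, 156, 156, 156, 156, 156, 156, 156]
t=6: [12, 12, 12, 12, 12, 12, 12, 12, 12, 12, 12, 12]
t=7: [36, 36, 36, 36, 36, 36, 36, 36, 36, 36, 36, 36]
t=8: [108, 108, 108, 108, 108, 108, 108, 108, 108, 108, 108, 108]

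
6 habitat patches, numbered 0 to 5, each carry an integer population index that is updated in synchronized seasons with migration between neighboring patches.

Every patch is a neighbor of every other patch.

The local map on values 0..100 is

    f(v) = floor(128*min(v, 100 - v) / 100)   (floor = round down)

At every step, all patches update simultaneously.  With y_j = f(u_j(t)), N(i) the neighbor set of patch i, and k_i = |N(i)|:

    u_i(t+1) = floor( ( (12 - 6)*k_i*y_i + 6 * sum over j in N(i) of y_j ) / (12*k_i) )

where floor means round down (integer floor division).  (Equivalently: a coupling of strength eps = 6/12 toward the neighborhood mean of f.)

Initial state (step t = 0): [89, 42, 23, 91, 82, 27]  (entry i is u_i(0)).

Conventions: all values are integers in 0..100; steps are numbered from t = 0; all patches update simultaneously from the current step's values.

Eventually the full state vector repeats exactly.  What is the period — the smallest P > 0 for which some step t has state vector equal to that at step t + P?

Answer: 4
Key observation: The state at step 7, [62, 62, 62, 62, 62, 62], reappears at step 11 — and no state repeats earlier — so the cycle the system enters has period 4.

Derivation:
t=0: [89, 42, 23, 91, 82, 27]
t=1: [22, 37, 28, 20, 25, 30]
t=2: [31, 39, 34, 30, 33, 35]
t=3: [41, 45, 42, 40, 42, 43]
t=4: [52, 54, 53, 52, 53, 54]
t=5: [60, 59, 59, 60, 59, 59]
t=6: [51, 51, 51, 51, 51, 51]
t=7: [62, 62, 62, 62, 62, 62]
t=8: [48, 48, 48, 48, 48, 48]
t=9: [61, 61, 61, 61, 61, 61]
t=10: [49, 49, 49, 49, 49, 49]
t=11: [62, 62, 62, 62, 62, 62]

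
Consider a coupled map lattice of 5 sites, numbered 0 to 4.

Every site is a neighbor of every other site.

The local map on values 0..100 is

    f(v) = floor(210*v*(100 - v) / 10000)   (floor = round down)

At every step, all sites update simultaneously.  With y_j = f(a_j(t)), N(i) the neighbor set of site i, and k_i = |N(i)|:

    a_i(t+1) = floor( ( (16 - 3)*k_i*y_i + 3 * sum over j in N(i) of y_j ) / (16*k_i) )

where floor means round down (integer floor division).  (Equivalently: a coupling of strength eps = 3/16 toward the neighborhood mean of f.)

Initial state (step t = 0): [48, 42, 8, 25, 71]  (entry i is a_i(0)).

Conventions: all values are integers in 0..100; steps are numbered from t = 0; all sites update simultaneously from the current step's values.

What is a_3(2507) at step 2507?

Simulating step by step:
t=0: [48, 42, 8, 25, 71]
t=1: [49, 48, 20, 39, 42]
t=2: [50, 50, 36, 48, 50]
t=3: [51, 51, 48, 51, 51]
t=4: [52, 52, 52, 52, 52]
t=5: [52, 52, 52, 52, 52]

Answer: a_3(2507) = 52
Key observation: The state at step 4, [52, 52, 52, 52, 52], reappears at step 5: the system is in a cycle of period 1 from step 4 on.  Therefore the state at step 2507 equals the state at step 4 + ((2507 - 4) mod 1) = 4, which is [52, 52, 52, 52, 52].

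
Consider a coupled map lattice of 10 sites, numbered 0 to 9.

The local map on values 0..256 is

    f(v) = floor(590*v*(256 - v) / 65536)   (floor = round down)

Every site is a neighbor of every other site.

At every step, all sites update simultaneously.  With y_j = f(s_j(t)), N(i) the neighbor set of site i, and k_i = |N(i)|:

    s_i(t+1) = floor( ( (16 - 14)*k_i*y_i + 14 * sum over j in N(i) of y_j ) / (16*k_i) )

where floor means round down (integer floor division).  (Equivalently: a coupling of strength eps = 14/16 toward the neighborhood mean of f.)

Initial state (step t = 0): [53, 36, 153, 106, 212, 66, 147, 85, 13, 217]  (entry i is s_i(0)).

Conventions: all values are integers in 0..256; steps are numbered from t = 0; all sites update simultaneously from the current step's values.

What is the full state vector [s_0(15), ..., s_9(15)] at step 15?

Answer: [145, 145, 145, 145, 145, 145, 145, 145, 145, 145]

Derivation:
t=0: [53, 36, 153, 106, 212, 66, 147, 85, 13, 217]
t=1: [102, 101, 103, 103, 101, 102, 103, 103, 100, 101]
t=2: [140, 140, 140, 140, 140, 140, 140, 140, 140, 140]
t=3: [146, 146, 146, 146, 146, 146, 146, 146, 146, 146]
t=4: [144, 144, 144, 144, 144, 144, 144, 144, 144, 144]
t=5: [145, 145, 145, 145, 145, 145, 145, 145, 145, 145]
t=6: [144, 144, 144, 144, 144, 144, 144, 144, 144, 144]
t=7: [145, 145, 145, 145, 145, 145, 145, 145, 145, 145]
t=8: [144, 144, 144, 144, 144, 144, 144, 144, 144, 144]
t=9: [145, 145, 145, 145, 145, 145, 145, 145, 145, 145]
t=10: [144, 144, 144, 144, 144, 144, 144, 144, 144, 144]
t=11: [145, 145, 145, 145, 145, 145, 145, 145, 145, 145]
t=12: [144, 144, 144, 144, 144, 144, 144, 144, 144, 144]
t=13: [145, 145, 145, 145, 145, 145, 145, 145, 145, 145]
t=14: [144, 144, 144, 144, 144, 144, 144, 144, 144, 144]
t=15: [145, 145, 145, 145, 145, 145, 145, 145, 145, 145]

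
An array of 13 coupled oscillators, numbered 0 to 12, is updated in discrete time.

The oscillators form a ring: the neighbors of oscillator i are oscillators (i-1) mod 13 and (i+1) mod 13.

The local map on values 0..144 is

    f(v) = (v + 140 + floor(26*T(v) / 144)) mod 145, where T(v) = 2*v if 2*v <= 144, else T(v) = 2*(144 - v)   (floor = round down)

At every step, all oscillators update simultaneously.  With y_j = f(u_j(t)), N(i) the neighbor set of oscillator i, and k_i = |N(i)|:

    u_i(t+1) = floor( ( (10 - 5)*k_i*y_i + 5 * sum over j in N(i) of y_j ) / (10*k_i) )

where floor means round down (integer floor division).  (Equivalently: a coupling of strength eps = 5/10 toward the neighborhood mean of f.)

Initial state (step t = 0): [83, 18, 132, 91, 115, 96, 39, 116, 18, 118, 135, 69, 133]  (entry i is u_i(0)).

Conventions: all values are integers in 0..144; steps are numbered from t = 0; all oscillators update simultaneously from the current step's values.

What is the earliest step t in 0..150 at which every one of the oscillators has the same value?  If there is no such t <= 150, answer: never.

Answer: 7
Key observation: Synchronization is absorbing here: once all oscillators are equal they stay equal, and step 7 is the first all-equal step.

Derivation:
t=0: [83, 18, 132, 91, 115, 96, 39, 116, 18, 118, 135, 69, 133]  (not all equal)
t=1: [87, 67, 96, 115, 113, 96, 81, 77, 70, 99, 119, 110, 112]  (not all equal)
t=2: [102, 95, 105, 116, 116, 108, 100, 95, 96, 108, 118, 118, 113]  (not all equal)
t=3: [112, 110, 114, 119, 119, 115, 110, 108, 109, 115, 120, 121, 118]  (not all equal)
t=4: [118, 117, 119, 122, 122, 120, 117, 116, 117, 119, 122, 123, 121]  (not all equal)
t=5: [122, 121, 122, 123, 123, 122, 121, 121, 121, 122, 124, 124, 123]  (not all equal)
t=6: [124, 124, 124, 124, 124, 124, 124, 124, 124, 124, 125, 125, 125]  (not all equal)
t=7: [126, 126, 126, 126, 126, 126, 126, 126, 126, 126, 126, 126, 126]  (all equal)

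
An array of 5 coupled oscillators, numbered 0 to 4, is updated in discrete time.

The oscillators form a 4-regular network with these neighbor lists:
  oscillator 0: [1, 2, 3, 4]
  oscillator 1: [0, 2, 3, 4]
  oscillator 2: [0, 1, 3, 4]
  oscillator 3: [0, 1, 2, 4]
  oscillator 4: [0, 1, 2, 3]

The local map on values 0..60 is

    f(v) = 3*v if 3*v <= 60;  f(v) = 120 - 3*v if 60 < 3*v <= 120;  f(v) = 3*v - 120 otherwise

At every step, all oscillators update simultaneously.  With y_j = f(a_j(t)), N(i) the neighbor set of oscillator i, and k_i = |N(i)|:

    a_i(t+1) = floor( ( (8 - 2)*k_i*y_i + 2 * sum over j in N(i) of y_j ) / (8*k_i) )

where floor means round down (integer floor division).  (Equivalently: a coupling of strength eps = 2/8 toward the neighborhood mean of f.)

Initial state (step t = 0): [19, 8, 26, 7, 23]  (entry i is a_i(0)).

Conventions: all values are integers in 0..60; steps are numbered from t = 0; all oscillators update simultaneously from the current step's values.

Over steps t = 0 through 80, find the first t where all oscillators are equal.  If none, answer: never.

Answer: never
Key observation: The state at step 14 reappears at step 23 — the system is in a cycle of period 9 from step 14 on.  No step 0..23 is synchronized, and the cycle repeats forever, so no step up to 80 (or ever) has all oscillators equal.

Derivation:
t=0: [19, 8, 26, 7, 23]  (not all equal)
t=1: [51, 28, 41, 26, 47]  (not all equal)
t=2: [31, 33, 10, 37, 22]  (not all equal)
t=3: [27, 23, 29, 15, 45]  (not all equal)
t=4: [38, 46, 34, 42, 21]  (not all equal)
t=5: [10, 18, 18, 10, 45]  (not all equal)
t=6: [32, 48, 48, 32, 21]  (not all equal)
t=7: [26, 26, 26, 26, 48]  (not all equal)
t=8: [40, 40, 40, 40, 28]  (not all equal)
t=9: [2, 2, 2, 2, 27]  (not all equal)
t=10: [8, 8, 8, 8, 30]  (not all equal)
t=11: [24, 24, 24, 24, 28]  (not all equal)
t=12: [47, 47, 47, 47, 39]  (not all equal)
t=13: [19, 19, 19, 19, 7]  (not all equal)
t=14: [54, 54, 54, 54, 30]  (not all equal)
t=15: [41, 41, 41, 41, 33]  (not all equal)
t=16: [4, 4, 4, 4, 16]  (not all equal)
t=17: [14, 14, 14, 14, 39]  (not all equal)
t=18: [39, 39, 39, 39, 12]  (not all equal)
t=19: [5, 5, 5, 5, 27]  (not all equal)
t=20: [16, 16, 16, 16, 33]  (not all equal)
t=21: [46, 46, 46, 46, 27]  (not all equal)
t=22: [19, 19, 19, 19, 33]  (not all equal)
t=23: [54, 54, 54, 54, 30]  (not all equal)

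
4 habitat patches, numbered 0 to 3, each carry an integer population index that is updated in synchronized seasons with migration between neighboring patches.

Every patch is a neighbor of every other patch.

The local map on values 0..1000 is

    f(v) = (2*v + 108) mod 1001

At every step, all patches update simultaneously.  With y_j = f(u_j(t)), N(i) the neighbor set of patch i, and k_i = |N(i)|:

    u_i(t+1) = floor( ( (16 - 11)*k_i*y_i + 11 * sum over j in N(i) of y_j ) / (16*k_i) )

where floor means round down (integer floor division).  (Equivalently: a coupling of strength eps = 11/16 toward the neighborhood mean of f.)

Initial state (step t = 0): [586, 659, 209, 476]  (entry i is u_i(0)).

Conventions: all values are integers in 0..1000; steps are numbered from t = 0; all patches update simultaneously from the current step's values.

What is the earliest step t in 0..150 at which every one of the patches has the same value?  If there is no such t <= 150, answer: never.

Simulating step by step:
t=0: [586, 659, 209, 476]  (not all equal)
t=1: [318, 330, 339, 300]  (not all equal)
t=2: [750, 752, 754, 747]  (not all equal)
t=3: [608, 608, 609, 607]  (not all equal)
t=4: [323, 323, 323, 322]  (not all equal)
t=5: [753, 753, 753, 753]  (all equal)

Answer: 5
Key observation: Synchronization is absorbing here: once all patches are equal they stay equal, and step 5 is the first all-equal step.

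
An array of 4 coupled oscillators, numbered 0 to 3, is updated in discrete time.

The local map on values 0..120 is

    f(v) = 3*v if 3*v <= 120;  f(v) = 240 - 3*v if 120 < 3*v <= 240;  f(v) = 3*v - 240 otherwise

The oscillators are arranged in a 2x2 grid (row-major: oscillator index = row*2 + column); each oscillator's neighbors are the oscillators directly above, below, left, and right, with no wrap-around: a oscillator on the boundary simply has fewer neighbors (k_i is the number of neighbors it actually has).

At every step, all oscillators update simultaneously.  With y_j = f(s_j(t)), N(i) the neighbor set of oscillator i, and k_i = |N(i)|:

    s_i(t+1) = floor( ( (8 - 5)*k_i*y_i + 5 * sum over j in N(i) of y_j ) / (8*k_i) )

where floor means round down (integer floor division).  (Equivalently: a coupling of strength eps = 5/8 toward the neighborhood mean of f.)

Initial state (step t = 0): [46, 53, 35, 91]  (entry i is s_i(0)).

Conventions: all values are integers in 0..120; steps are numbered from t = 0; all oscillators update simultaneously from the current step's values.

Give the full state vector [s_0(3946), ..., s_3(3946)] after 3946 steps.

Answer: [9, 9, 10, 9]
Key observation: The state at step 10, [9, 9, 10, 9], reappears at step 14: the system is in a cycle of period 4 from step 10 on.  Therefore the state at step 3946 equals the state at step 10 + ((3946 - 10) mod 4) = 10, which is [9, 9, 10, 9].

Derivation:
t=0: [46, 53, 35, 91]
t=1: [96, 72, 81, 70]
t=2: [26, 33, 25, 19]
t=3: [83, 79, 70, 75]
t=4: [13, 8, 18, 15]
t=5: [39, 35, 46, 41]
t=6: [108, 112, 111, 108]
t=7: [90, 88, 87, 90]
t=8: [25, 27, 26, 25]
t=9: [77, 77, 76, 77]
t=10: [9, 9, 10, 9]
t=11: [27, 27, 28, 27]
t=12: [81, 81, 82, 81]
t=13: [3, 3, 4, 3]
t=14: [9, 9, 10, 9]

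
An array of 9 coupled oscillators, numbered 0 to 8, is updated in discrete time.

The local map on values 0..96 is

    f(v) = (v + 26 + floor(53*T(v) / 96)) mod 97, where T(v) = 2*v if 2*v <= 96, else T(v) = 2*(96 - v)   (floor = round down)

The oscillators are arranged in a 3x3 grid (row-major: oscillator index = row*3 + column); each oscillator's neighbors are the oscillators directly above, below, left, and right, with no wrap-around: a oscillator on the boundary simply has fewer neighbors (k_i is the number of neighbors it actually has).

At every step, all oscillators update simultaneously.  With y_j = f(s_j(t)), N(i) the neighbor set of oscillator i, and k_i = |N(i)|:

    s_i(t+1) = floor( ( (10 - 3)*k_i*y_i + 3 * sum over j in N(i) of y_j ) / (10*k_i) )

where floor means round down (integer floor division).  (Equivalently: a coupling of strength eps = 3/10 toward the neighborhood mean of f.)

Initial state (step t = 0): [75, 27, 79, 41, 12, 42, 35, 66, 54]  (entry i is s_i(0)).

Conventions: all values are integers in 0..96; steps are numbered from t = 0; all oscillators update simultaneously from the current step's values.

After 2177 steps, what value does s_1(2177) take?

Answer: s_1(2177) = 26
Key observation: The state at step 7, [26, 26, 26, 26, 26, 26, 26, 26, 26], reappears at step 9: the system is in a cycle of period 2 from step 7 on.  Therefore the state at step 2177 equals the state at step 7 + ((2177 - 7) mod 2) = 7, which is [26, 26, 26, 26, 26, 26, 26, 26, 26].

Derivation:
t=0: [75, 27, 79, 41, 12, 42, 35, 66, 54]
t=1: [33, 67, 33, 18, 46, 22, 7, 27, 27]
t=2: [80, 41, 81, 60, 35, 70, 49, 72, 80]
t=3: [24, 15, 24, 25, 8, 24, 28, 24, 26]
t=4: [73, 59, 73, 74, 50, 73, 81, 73, 78]
t=5: [27, 27, 27, 27, 28, 27, 26, 27, 26]
t=6: [82, 82, 82, 82, 83, 82, 80, 81, 80]
t=7: [26, 26, 26, 26, 26, 26, 26, 26, 26]
t=8: [80, 80, 80, 80, 80, 80, 80, 80, 80]
t=9: [26, 26, 26, 26, 26, 26, 26, 26, 26]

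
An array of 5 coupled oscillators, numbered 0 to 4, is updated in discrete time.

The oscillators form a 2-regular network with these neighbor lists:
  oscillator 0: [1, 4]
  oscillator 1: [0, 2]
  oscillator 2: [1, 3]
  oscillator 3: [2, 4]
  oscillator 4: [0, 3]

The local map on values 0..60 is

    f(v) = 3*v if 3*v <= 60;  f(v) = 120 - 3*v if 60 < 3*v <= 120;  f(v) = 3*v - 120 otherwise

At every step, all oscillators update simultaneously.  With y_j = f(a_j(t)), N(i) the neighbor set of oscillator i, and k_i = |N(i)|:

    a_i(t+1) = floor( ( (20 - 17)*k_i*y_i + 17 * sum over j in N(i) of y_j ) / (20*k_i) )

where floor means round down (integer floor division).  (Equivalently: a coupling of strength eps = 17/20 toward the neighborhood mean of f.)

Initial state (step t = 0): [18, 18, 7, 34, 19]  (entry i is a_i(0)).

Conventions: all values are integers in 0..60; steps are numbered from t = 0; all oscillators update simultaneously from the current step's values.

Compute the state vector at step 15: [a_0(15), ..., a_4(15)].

Simulating step by step:
t=0: [18, 18, 7, 34, 19]
t=1: [55, 39, 33, 35, 39]
t=2: [9, 28, 10, 12, 25]
t=3: [38, 29, 35, 37, 33]
t=4: [23, 13, 20, 16, 9]
t=5: [35, 53, 45, 44, 46]
t=6: [26, 18, 23, 15, 14]
t=7: [47, 47, 49, 46, 43]
t=8: [15, 23, 20, 18, 17]
t=9: [50, 52, 53, 55, 49]
t=10: [31, 34, 40, 34, 35]
t=11: [18, 14, 15, 9, 21]
t=12: [50, 48, 36, 47, 42]
t=13: [17, 21, 20, 10, 22]
t=14: [54, 55, 45, 52, 42]
t=15: [27, 30, 36, 14, 34]

Answer: [27, 30, 36, 14, 34]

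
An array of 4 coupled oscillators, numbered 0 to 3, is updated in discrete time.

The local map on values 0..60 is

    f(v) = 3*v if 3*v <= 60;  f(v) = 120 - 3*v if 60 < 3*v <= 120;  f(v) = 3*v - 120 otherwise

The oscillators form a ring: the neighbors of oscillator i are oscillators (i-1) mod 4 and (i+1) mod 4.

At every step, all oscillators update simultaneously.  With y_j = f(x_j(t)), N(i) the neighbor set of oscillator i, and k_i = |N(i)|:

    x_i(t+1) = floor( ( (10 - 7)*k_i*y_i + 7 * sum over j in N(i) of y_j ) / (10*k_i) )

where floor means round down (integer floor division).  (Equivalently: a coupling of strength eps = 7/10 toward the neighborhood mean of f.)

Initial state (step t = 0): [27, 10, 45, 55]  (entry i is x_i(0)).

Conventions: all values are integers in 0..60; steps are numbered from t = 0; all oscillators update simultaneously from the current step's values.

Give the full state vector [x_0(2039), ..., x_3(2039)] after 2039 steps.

Answer: [9, 9, 9, 9]
Key observation: The state at step 27, [9, 9, 9, 9], reappears at step 31: the system is in a cycle of period 4 from step 27 on.  Therefore the state at step 2039 equals the state at step 27 + ((2039 - 27) mod 4) = 27, which is [9, 9, 9, 9].

Derivation:
t=0: [27, 10, 45, 55]
t=1: [37, 27, 30, 32]
t=2: [24, 25, 31, 20]
t=3: [51, 39, 44, 44]
t=4: [15, 16, 8, 19]
t=5: [50, 38, 43, 41]
t=6: [12, 15, 5, 14]
t=7: [41, 31, 34, 30]
t=8: [20, 15, 25, 16]
t=9: [50, 50, 46, 51]
t=10: [31, 25, 27, 26]
t=11: [38, 36, 42, 35]
t=12: [11, 7, 11, 8]
t=13: [25, 29, 25, 30]
t=14: [35, 41, 35, 40]
t=15: [5, 11, 5, 10]
t=16: [26, 20, 26, 19]
t=17: [53, 47, 53, 46]
t=18: [25, 33, 25, 32]
t=19: [29, 37, 29, 38]
t=20: [15, 25, 15, 24]
t=21: [46, 45, 46, 45]
t=22: [15, 17, 15, 17]
t=23: [49, 46, 49, 46]
t=24: [20, 24, 20, 24]
t=25: [51, 56, 51, 56]
t=26: [43, 37, 43, 37]
t=27: [9, 9, 9, 9]
t=28: [27, 27, 27, 27]
t=29: [39, 39, 39, 39]
t=30: [3, 3, 3, 3]
t=31: [9, 9, 9, 9]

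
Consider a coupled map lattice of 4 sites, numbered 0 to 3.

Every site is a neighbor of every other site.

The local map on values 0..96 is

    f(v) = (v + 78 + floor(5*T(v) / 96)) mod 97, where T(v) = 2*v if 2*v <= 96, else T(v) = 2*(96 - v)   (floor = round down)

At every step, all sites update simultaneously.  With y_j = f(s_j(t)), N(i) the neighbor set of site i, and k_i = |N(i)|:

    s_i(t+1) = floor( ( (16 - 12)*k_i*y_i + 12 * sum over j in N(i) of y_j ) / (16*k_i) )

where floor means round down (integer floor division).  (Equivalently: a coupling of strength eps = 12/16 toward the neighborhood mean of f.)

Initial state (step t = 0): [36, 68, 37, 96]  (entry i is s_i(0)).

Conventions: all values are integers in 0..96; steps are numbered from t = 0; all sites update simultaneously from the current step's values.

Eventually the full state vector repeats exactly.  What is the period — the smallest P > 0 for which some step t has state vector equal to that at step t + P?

Simulating step by step:
t=0: [36, 68, 37, 96]
t=1: [42, 42, 42, 42]
t=2: [27, 27, 27, 27]
t=3: [10, 10, 10, 10]
t=4: [89, 89, 89, 89]
t=5: [70, 70, 70, 70]
t=6: [53, 53, 53, 53]
t=7: [38, 38, 38, 38]
t=8: [22, 22, 22, 22]
t=9: [5, 5, 5, 5]
t=10: [83, 83, 83, 83]
t=11: [65, 65, 65, 65]
t=12: [49, 49, 49, 49]
t=13: [34, 34, 34, 34]
t=14: [18, 18, 18, 18]
t=15: [0, 0, 0, 0]
t=16: [78, 78, 78, 78]
t=17: [60, 60, 60, 60]
t=18: [44, 44, 44, 44]
t=19: [29, 29, 29, 29]
t=20: [13, 13, 13, 13]
t=21: [92, 92, 92, 92]
t=22: [73, 73, 73, 73]
t=23: [56, 56, 56, 56]
t=24: [41, 41, 41, 41]
t=25: [26, 26, 26, 26]
t=26: [9, 9, 9, 9]
t=27: [87, 87, 87, 87]
t=28: [68, 68, 68, 68]
t=29: [51, 51, 51, 51]
t=30: [36, 36, 36, 36]
t=31: [20, 20, 20, 20]
t=32: [3, 3, 3, 3]
t=33: [81, 81, 81, 81]
t=34: [63, 63, 63, 63]
t=35: [47, 47, 47, 47]
t=36: [32, 32, 32, 32]
t=37: [16, 16, 16, 16]
t=38: [95, 95, 95, 95]
t=39: [76, 76, 76, 76]
t=40: [59, 59, 59, 59]
t=41: [43, 43, 43, 43]
t=42: [28, 28, 28, 28]
t=43: [11, 11, 11, 11]
t=44: [90, 90, 90, 90]
t=45: [71, 71, 71, 71]
t=46: [54, 54, 54, 54]
t=47: [39, 39, 39, 39]
t=48: [24, 24, 24, 24]
t=49: [7, 7, 7, 7]
t=50: [85, 85, 85, 85]
t=51: [67, 67, 67, 67]
t=52: [51, 51, 51, 51]

Answer: 23
Key observation: The state at step 29, [51, 51, 51, 51], reappears at step 52 — and no state repeats earlier — so the cycle the system enters has period 23.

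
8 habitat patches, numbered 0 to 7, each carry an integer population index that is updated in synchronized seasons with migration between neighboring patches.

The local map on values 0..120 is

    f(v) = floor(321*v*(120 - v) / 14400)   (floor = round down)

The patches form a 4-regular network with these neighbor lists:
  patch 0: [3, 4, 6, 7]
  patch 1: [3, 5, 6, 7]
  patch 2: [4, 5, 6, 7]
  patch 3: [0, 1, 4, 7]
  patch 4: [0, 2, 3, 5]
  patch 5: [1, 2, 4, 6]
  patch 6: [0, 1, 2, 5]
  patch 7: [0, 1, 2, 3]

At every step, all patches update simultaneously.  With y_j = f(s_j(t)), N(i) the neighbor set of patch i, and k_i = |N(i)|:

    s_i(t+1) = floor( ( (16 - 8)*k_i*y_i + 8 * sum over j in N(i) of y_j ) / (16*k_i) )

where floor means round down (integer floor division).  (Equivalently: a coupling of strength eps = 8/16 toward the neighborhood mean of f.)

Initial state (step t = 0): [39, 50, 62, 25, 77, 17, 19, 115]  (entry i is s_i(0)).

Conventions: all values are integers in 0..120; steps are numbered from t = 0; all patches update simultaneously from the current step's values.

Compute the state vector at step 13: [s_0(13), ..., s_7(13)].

Answer: [75, 75, 75, 75, 75, 75, 75, 75]

Derivation:
t=0: [39, 50, 62, 25, 77, 17, 19, 115]
t=1: [57, 57, 60, 55, 66, 53, 54, 41]
t=2: [78, 78, 78, 78, 79, 79, 79, 75]
t=3: [73, 73, 72, 73, 72, 72, 72, 74]
t=4: [76, 76, 76, 76, 76, 76, 76, 75]
t=5: [74, 74, 74, 74, 74, 74, 74, 74]
t=6: [75, 75, 75, 75, 75, 75, 75, 75]
t=7: [75, 75, 75, 75, 75, 75, 75, 75]
t=8: [75, 75, 75, 75, 75, 75, 75, 75]
t=9: [75, 75, 75, 75, 75, 75, 75, 75]
t=10: [75, 75, 75, 75, 75, 75, 75, 75]
t=11: [75, 75, 75, 75, 75, 75, 75, 75]
t=12: [75, 75, 75, 75, 75, 75, 75, 75]
t=13: [75, 75, 75, 75, 75, 75, 75, 75]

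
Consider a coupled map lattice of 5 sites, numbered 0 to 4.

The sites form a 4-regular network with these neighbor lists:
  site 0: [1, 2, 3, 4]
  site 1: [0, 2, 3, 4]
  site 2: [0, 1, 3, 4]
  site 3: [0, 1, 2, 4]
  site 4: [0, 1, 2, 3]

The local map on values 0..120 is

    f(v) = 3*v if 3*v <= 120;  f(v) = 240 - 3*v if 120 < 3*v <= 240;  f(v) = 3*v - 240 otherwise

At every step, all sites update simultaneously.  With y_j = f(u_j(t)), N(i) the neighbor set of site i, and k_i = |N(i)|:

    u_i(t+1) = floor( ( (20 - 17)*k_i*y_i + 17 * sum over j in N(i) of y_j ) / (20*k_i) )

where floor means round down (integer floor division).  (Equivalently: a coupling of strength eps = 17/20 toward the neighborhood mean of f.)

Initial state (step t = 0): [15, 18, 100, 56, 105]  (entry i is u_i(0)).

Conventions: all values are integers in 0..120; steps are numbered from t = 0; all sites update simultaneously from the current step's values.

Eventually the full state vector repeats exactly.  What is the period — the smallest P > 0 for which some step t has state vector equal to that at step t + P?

Answer: 4
Key observation: The state at step 2, [57, 57, 57, 57, 57], reappears at step 6 — and no state repeats earlier — so the cycle the system enters has period 4.

Derivation:
t=0: [15, 18, 100, 56, 105]
t=1: [62, 61, 61, 60, 60]
t=2: [57, 57, 57, 57, 57]
t=3: [69, 69, 69, 69, 69]
t=4: [33, 33, 33, 33, 33]
t=5: [99, 99, 99, 99, 99]
t=6: [57, 57, 57, 57, 57]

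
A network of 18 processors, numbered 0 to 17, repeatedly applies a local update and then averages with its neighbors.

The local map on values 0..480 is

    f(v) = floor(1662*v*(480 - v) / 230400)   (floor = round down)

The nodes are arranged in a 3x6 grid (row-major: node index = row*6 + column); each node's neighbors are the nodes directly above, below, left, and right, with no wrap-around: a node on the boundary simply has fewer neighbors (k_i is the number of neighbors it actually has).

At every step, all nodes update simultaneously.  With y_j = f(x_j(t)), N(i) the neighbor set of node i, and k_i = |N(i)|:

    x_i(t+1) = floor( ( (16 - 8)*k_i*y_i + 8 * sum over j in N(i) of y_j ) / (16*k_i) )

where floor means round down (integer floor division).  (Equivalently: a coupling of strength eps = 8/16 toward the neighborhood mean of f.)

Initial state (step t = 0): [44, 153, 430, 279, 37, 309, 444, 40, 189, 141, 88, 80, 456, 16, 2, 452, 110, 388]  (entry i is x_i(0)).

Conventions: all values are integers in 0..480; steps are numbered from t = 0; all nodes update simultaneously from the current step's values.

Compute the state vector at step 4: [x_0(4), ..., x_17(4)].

Answer: [383, 404, 412, 413, 411, 408, 325, 357, 387, 406, 410, 407, 251, 268, 319, 378, 407, 408]

Derivation:
t=0: [44, 153, 430, 279, 37, 309, 444, 40, 189, 141, 88, 80, 456, 16, 2, 452, 110, 388]
t=1: [187, 249, 270, 304, 231, 277, 114, 178, 276, 314, 247, 262, 81, 61, 93, 152, 245, 259]
t=2: [376, 405, 405, 392, 407, 409, 319, 356, 381, 383, 409, 411, 237, 238, 287, 354, 405, 412]
t=3: [288, 246, 232, 240, 218, 209, 354, 318, 286, 264, 217, 205, 403, 396, 367, 308, 231, 206]
t=4: [383, 404, 412, 413, 411, 408, 325, 357, 387, 406, 410, 407, 251, 268, 319, 378, 407, 408]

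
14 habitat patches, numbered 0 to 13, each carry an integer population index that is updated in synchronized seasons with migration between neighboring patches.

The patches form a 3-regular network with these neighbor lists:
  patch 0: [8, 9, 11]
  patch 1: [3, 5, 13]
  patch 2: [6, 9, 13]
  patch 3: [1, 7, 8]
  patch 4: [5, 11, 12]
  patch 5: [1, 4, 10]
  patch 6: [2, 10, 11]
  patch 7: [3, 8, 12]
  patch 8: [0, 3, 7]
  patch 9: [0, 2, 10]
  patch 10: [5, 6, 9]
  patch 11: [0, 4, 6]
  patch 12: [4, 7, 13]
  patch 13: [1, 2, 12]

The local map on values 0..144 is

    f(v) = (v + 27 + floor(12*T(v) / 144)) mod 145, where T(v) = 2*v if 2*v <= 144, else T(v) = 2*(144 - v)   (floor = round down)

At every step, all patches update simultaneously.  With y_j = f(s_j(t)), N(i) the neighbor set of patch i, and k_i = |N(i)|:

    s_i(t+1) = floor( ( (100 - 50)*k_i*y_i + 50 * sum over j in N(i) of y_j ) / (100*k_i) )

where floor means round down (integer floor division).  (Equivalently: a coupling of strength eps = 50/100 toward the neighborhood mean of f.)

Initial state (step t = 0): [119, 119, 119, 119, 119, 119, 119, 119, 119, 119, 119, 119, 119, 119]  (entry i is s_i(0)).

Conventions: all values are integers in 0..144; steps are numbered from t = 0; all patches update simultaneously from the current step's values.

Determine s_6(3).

Answer: s_6(3) = 64

Derivation:
t=0: [119, 119, 119, 119, 119, 119, 119, 119, 119, 119, 119, 119, 119, 119]
t=1: [5, 5, 5, 5, 5, 5, 5, 5, 5, 5, 5, 5, 5, 5]
t=2: [32, 32, 32, 32, 32, 32, 32, 32, 32, 32, 32, 32, 32, 32]
t=3: [64, 64, 64, 64, 64, 64, 64, 64, 64, 64, 64, 64, 64, 64]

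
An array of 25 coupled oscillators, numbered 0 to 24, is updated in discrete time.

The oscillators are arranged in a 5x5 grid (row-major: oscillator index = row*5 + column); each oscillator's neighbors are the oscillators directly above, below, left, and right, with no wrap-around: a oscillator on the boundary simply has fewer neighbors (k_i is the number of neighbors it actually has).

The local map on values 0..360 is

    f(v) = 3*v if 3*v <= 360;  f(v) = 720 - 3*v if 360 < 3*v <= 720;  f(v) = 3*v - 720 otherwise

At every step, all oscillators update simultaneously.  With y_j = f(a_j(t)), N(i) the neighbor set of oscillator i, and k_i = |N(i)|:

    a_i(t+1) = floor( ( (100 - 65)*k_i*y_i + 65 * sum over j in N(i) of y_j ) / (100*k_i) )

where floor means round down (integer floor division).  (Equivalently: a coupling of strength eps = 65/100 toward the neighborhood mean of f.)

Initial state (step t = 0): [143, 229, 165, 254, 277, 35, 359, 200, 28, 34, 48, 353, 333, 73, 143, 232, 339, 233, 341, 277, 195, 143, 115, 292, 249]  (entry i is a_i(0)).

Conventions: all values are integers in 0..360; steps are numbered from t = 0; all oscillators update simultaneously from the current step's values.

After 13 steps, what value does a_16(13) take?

Answer: a_16(13) = 143

Derivation:
t=0: [143, 229, 165, 254, 277, 35, 359, 200, 28, 34, 48, 353, 333, 73, 143, 232, 339, 233, 341, 277, 195, 143, 115, 292, 249]
t=1: [146, 200, 121, 105, 85, 208, 221, 195, 107, 141, 151, 293, 211, 232, 195, 133, 213, 206, 188, 173, 149, 270, 222, 200, 96]
t=2: [168, 192, 248, 312, 288, 164, 102, 180, 237, 258, 218, 135, 98, 121, 160, 246, 137, 97, 127, 195, 229, 119, 86, 149, 205]
t=3: [196, 168, 125, 113, 138, 207, 247, 165, 134, 104, 144, 268, 288, 268, 202, 94, 267, 296, 290, 195, 133, 254, 289, 247, 169]
t=4: [148, 183, 289, 328, 318, 130, 108, 213, 267, 269, 201, 116, 141, 147, 154, 248, 121, 143, 118, 150, 217, 133, 101, 117, 125]
t=5: [259, 221, 163, 192, 195, 270, 264, 166, 143, 154, 193, 299, 266, 258, 228, 126, 284, 314, 317, 301, 136, 270, 314, 339, 322]
t=6: [67, 97, 172, 192, 177, 90, 113, 186, 212, 190, 181, 130, 136, 122, 119, 246, 181, 185, 203, 175, 249, 175, 209, 255, 242]
t=7: [252, 263, 200, 153, 161, 249, 289, 209, 161, 189, 195, 278, 273, 264, 276, 88, 177, 170, 162, 170, 78, 132, 120, 61, 80]
t=8: [43, 89, 133, 220, 217, 78, 100, 130, 177, 179, 135, 132, 114, 135, 132, 213, 214, 216, 191, 199, 273, 283, 281, 244, 211]
t=9: [207, 255, 254, 146, 103, 243, 292, 302, 210, 190, 248, 281, 288, 273, 247, 134, 125, 137, 136, 163, 102, 110, 89, 81, 74]
t=10: [52, 80, 125, 194, 248, 63, 113, 135, 148, 143, 105, 151, 166, 126, 111, 257, 296, 281, 252, 201, 317, 314, 284, 258, 231]
t=11: [194, 266, 270, 188, 147, 241, 282, 302, 273, 239, 220, 263, 247, 260, 279, 172, 166, 133, 115, 126, 169, 192, 132, 61, 65]
t=12: [74, 104, 122, 156, 149, 71, 98, 119, 100, 108, 80, 93, 110, 115, 128, 178, 197, 260, 267, 262, 187, 214, 253, 251, 238]
t=13: [248, 297, 323, 289, 282, 238, 291, 332, 312, 310, 230, 259, 284, 290, 276, 179, 143, 115, 110, 114, 141, 98, 50, 38, 34]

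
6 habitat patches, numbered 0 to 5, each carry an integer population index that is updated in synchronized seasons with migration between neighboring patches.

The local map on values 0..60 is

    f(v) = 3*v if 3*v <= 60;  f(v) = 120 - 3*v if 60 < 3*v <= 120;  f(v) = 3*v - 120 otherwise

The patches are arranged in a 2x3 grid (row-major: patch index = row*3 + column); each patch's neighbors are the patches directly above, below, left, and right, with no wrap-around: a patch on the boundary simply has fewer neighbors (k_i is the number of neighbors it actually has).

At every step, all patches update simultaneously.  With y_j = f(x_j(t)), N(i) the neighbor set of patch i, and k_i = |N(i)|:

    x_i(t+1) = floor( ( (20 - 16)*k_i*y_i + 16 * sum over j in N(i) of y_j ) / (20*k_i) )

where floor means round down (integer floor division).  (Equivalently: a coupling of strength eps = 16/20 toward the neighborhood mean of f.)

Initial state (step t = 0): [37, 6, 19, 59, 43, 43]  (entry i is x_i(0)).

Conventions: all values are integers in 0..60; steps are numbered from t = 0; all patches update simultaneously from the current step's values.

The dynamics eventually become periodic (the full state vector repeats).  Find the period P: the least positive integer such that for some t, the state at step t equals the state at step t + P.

Answer: 4
Key observation: The state at step 84, [3, 3, 3, 3, 3, 3], reappears at step 88 — and no state repeats earlier — so the cycle the system enters has period 4.

Derivation:
t=0: [37, 6, 19, 59, 43, 43]
t=1: [31, 23, 22, 18, 24, 28]
t=2: [47, 44, 45, 40, 47, 48]
t=3: [9, 17, 17, 16, 13, 19]
t=4: [45, 41, 53, 36, 49, 47]
t=5: [9, 22, 17, 19, 15, 30]
t=6: [49, 43, 43, 40, 46, 44]
t=7: [9, 16, 10, 18, 9, 13]
t=8: [46, 32, 40, 32, 43, 30]
t=9: [22, 12, 21, 15, 22, 9]
t=10: [43, 51, 36, 52, 39, 49]
t=11: [29, 13, 26, 12, 26, 11]
t=12: [36, 39, 37, 37, 37, 40]
t=13: [7, 8, 3, 10, 5, 7]
t=14: [25, 16, 19, 20, 23, 13]
t=15: [52, 50, 46, 50, 49, 51]
t=16: [31, 27, 28, 31, 30, 24]
t=17: [31, 32, 42, 28, 36, 36]
t=18: [29, 16, 15, 22, 21, 9]
t=19: [47, 45, 39, 46, 45, 46]
t=20: [17, 13, 13, 18, 16, 10]
t=21: [47, 44, 35, 50, 42, 40]
t=22: [21, 13, 7, 16, 12, 8]
t=23: [46, 38, 29, 46, 36, 27]
t=24: [13, 18, 24, 15, 19, 25]
t=25: [47, 49, 49, 47, 49, 51]
t=26: [23, 25, 29, 23, 27, 28]
t=27: [48, 41, 39, 46, 43, 36]
t=28: [13, 10, 6, 16, 10, 7]
t=29: [39, 29, 24, 37, 32, 23]
t=30: [17, 26, 43, 12, 29, 39]
t=31: [41, 33, 19, 40, 28, 17]
t=32: [9, 29, 40, 15, 26, 47]
t=33: [36, 25, 21, 36, 34, 21]
t=34: [25, 32, 52, 14, 34, 41]
t=35: [35, 31, 18, 33, 22, 22]
t=36: [22, 38, 43, 31, 38, 54]
t=37: [24, 19, 21, 29, 21, 14]
t=38: [45, 54, 51, 48, 46, 54]
t=39: [29, 26, 40, 18, 32, 28]
t=40: [45, 23, 31, 33, 40, 16]
t=41: [31, 21, 45, 10, 32, 20]
t=42: [40, 29, 49, 26, 44, 27]
t=43: [30, 17, 34, 13, 32, 23]
t=44: [42, 29, 44, 29, 42, 27]
t=45: [27, 13, 31, 11, 29, 15]
t=46: [36, 34, 39, 35, 37, 33]
t=47: [15, 10, 16, 11, 16, 9]
t=48: [34, 43, 32, 43, 33, 43]
t=49: [10, 18, 12, 17, 11, 19]
t=50: [48, 37, 51, 35, 49, 39]
t=51: [14, 24, 11, 23, 12, 24]
t=52: [48, 39, 45, 41, 46, 37]
t=53: [7, 15, 7, 17, 7, 15]
t=54: [42, 25, 40, 27, 41, 25]
t=55: [34, 11, 36, 11, 35, 10]
t=56: [30, 18, 27, 19, 28, 16]
t=57: [50, 38, 48, 37, 49, 39]
t=58: [12, 22, 8, 24, 10, 21]
t=59: [48, 34, 49, 36, 48, 33]
t=60: [16, 23, 21, 21, 18, 24]
t=61: [52, 52, 51, 52, 52, 54]
t=62: [36, 35, 37, 36, 37, 36]
t=63: [13, 11, 12, 10, 12, 9]
t=64: [33, 36, 31, 36, 31, 34]
t=65: [13, 22, 17, 21, 16, 25]
t=66: [52, 47, 49, 46, 51, 48]
t=67: [22, 29, 23, 31, 23, 28]
t=68: [34, 48, 37, 47, 35, 48]
t=69: [21, 16, 21, 17, 21, 14]
t=70: [51, 55, 47, 55, 49, 54]
t=71: [42, 30, 39, 33, 40, 27]
t=72: [21, 8, 28, 6, 24, 9]
t=73: [28, 42, 27, 45, 28, 39]
t=74: [15, 30, 11, 31, 13, 30]
t=75: [31, 37, 30, 39, 31, 34]
t=76: [10, 24, 16, 22, 13, 26]
t=77: [46, 40, 45, 38, 46, 43]
t=78: [6, 13, 6, 15, 7, 15]
t=79: [37, 23, 37, 24, 38, 24]
t=80: [41, 16, 41, 15, 40, 15]
t=81: [37, 11, 37, 10, 36, 10]
t=82: [27, 14, 27, 14, 27, 14]
t=83: [41, 39, 41, 39, 41, 39]
t=84: [3, 3, 3, 3, 3, 3]
t=85: [9, 9, 9, 9, 9, 9]
t=86: [27, 27, 27, 27, 27, 27]
t=87: [39, 39, 39, 39, 39, 39]
t=88: [3, 3, 3, 3, 3, 3]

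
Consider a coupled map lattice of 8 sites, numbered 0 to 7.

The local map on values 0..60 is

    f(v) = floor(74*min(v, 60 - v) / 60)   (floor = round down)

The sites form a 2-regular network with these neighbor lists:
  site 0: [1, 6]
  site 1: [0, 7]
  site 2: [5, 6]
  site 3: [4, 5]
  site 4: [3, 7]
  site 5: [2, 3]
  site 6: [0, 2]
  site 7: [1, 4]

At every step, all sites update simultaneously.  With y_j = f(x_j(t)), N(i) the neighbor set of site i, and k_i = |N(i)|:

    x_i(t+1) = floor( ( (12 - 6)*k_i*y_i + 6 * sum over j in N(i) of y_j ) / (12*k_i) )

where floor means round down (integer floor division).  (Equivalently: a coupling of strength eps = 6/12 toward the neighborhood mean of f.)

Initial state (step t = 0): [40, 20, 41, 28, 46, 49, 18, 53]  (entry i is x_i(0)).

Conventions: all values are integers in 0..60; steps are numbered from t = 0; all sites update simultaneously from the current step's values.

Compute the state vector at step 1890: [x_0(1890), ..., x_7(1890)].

Answer: [34, 34, 34, 34, 34, 34, 34, 34]
Key observation: The state at step 18, [34, 34, 34, 34, 34, 34, 34, 34], reappears at step 20: the system is in a cycle of period 2 from step 18 on.  Therefore the state at step 1890 equals the state at step 18 + ((1890 - 18) mod 2) = 18, which is [34, 34, 34, 34, 34, 34, 34, 34].

Derivation:
t=0: [40, 20, 41, 28, 46, 49, 18, 53]
t=1: [23, 20, 20, 24, 19, 20, 22, 14]
t=2: [26, 23, 24, 26, 23, 25, 26, 20]
t=3: [31, 28, 30, 30, 28, 30, 31, 26]
t=4: [34, 33, 36, 36, 34, 37, 35, 33]
t=5: [31, 32, 29, 29, 31, 28, 30, 32]
t=6: [35, 34, 35, 34, 34, 34, 36, 34]
t=7: [30, 31, 30, 32, 32, 31, 29, 32]
t=8: [36, 35, 36, 34, 34, 35, 36, 34]
t=9: [29, 30, 29, 31, 32, 30, 29, 31]
t=10: [35, 36, 35, 35, 34, 36, 35, 35]
t=11: [29, 29, 29, 30, 31, 29, 30, 30]
t=12: [35, 35, 35, 36, 36, 35, 36, 36]
t=13: [29, 29, 29, 29, 29, 29, 29, 29]
t=14: [35, 35, 35, 35, 35, 35, 35, 35]
t=15: [30, 30, 30, 30, 30, 30, 30, 30]
t=16: [37, 37, 37, 37, 37, 37, 37, 37]
t=17: [28, 28, 28, 28, 28, 28, 28, 28]
t=18: [34, 34, 34, 34, 34, 34, 34, 34]
t=19: [32, 32, 32, 32, 32, 32, 32, 32]
t=20: [34, 34, 34, 34, 34, 34, 34, 34]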